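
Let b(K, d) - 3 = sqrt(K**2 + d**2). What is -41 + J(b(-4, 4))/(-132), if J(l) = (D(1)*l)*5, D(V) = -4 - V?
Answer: -1779/44 + 25*sqrt(2)/33 ≈ -39.360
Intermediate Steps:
b(K, d) = 3 + sqrt(K**2 + d**2)
J(l) = -25*l (J(l) = ((-4 - 1*1)*l)*5 = ((-4 - 1)*l)*5 = -5*l*5 = -25*l)
-41 + J(b(-4, 4))/(-132) = -41 - 25*(3 + sqrt((-4)**2 + 4**2))/(-132) = -41 - 25*(3 + sqrt(16 + 16))*(-1/132) = -41 - 25*(3 + sqrt(32))*(-1/132) = -41 - 25*(3 + 4*sqrt(2))*(-1/132) = -41 + (-75 - 100*sqrt(2))*(-1/132) = -41 + (25/44 + 25*sqrt(2)/33) = -1779/44 + 25*sqrt(2)/33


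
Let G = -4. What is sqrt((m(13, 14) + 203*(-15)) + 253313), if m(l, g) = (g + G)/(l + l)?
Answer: sqrt(42295357)/13 ≈ 500.27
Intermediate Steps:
m(l, g) = (-4 + g)/(2*l) (m(l, g) = (g - 4)/(l + l) = (-4 + g)/((2*l)) = (-4 + g)*(1/(2*l)) = (-4 + g)/(2*l))
sqrt((m(13, 14) + 203*(-15)) + 253313) = sqrt(((1/2)*(-4 + 14)/13 + 203*(-15)) + 253313) = sqrt(((1/2)*(1/13)*10 - 3045) + 253313) = sqrt((5/13 - 3045) + 253313) = sqrt(-39580/13 + 253313) = sqrt(3253489/13) = sqrt(42295357)/13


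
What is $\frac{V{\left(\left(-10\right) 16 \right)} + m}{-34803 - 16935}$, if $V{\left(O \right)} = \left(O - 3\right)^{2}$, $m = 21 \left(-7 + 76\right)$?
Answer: $- \frac{14009}{25869} \approx -0.54154$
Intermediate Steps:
$m = 1449$ ($m = 21 \cdot 69 = 1449$)
$V{\left(O \right)} = \left(-3 + O\right)^{2}$
$\frac{V{\left(\left(-10\right) 16 \right)} + m}{-34803 - 16935} = \frac{\left(-3 - 160\right)^{2} + 1449}{-34803 - 16935} = \frac{\left(-3 - 160\right)^{2} + 1449}{-51738} = \left(\left(-163\right)^{2} + 1449\right) \left(- \frac{1}{51738}\right) = \left(26569 + 1449\right) \left(- \frac{1}{51738}\right) = 28018 \left(- \frac{1}{51738}\right) = - \frac{14009}{25869}$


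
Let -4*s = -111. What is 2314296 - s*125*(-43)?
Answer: 9853809/4 ≈ 2.4635e+6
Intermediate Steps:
s = 111/4 (s = -¼*(-111) = 111/4 ≈ 27.750)
2314296 - s*125*(-43) = 2314296 - (111/4)*125*(-43) = 2314296 - 13875*(-43)/4 = 2314296 - 1*(-596625/4) = 2314296 + 596625/4 = 9853809/4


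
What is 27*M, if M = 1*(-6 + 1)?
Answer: -135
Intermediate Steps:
M = -5 (M = 1*(-5) = -5)
27*M = 27*(-5) = -135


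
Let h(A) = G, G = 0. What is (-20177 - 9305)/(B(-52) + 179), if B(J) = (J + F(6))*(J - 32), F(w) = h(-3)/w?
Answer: -29482/4547 ≈ -6.4838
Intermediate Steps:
h(A) = 0
F(w) = 0 (F(w) = 0/w = 0)
B(J) = J*(-32 + J) (B(J) = (J + 0)*(J - 32) = J*(-32 + J))
(-20177 - 9305)/(B(-52) + 179) = (-20177 - 9305)/(-52*(-32 - 52) + 179) = -29482/(-52*(-84) + 179) = -29482/(4368 + 179) = -29482/4547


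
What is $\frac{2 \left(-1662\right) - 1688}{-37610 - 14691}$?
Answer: $\frac{5012}{52301} \approx 0.09583$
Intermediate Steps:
$\frac{2 \left(-1662\right) - 1688}{-37610 - 14691} = \frac{-3324 - 1688}{-52301} = \left(-5012\right) \left(- \frac{1}{52301}\right) = \frac{5012}{52301}$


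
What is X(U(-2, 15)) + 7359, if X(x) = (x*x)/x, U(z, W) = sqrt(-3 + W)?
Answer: 7359 + 2*sqrt(3) ≈ 7362.5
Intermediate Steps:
X(x) = x (X(x) = x**2/x = x)
X(U(-2, 15)) + 7359 = sqrt(-3 + 15) + 7359 = sqrt(12) + 7359 = 2*sqrt(3) + 7359 = 7359 + 2*sqrt(3)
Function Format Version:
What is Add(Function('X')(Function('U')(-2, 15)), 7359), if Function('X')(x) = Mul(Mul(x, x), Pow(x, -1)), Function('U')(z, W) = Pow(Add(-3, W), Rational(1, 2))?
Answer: Add(7359, Mul(2, Pow(3, Rational(1, 2)))) ≈ 7362.5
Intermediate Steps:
Function('X')(x) = x (Function('X')(x) = Mul(Pow(x, 2), Pow(x, -1)) = x)
Add(Function('X')(Function('U')(-2, 15)), 7359) = Add(Pow(Add(-3, 15), Rational(1, 2)), 7359) = Add(Pow(12, Rational(1, 2)), 7359) = Add(Mul(2, Pow(3, Rational(1, 2))), 7359) = Add(7359, Mul(2, Pow(3, Rational(1, 2))))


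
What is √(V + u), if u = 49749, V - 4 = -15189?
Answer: 2*√8641 ≈ 185.91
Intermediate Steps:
V = -15185 (V = 4 - 15189 = -15185)
√(V + u) = √(-15185 + 49749) = √34564 = 2*√8641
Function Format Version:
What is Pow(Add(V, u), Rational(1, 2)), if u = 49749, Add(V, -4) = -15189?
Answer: Mul(2, Pow(8641, Rational(1, 2))) ≈ 185.91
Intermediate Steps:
V = -15185 (V = Add(4, -15189) = -15185)
Pow(Add(V, u), Rational(1, 2)) = Pow(Add(-15185, 49749), Rational(1, 2)) = Pow(34564, Rational(1, 2)) = Mul(2, Pow(8641, Rational(1, 2)))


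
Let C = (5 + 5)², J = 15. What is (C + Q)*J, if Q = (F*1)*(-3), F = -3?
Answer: 1635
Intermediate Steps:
C = 100 (C = 10² = 100)
Q = 9 (Q = -3*1*(-3) = -3*(-3) = 9)
(C + Q)*J = (100 + 9)*15 = 109*15 = 1635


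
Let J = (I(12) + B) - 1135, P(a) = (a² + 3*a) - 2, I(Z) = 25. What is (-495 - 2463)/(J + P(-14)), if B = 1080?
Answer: -1479/61 ≈ -24.246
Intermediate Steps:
P(a) = -2 + a² + 3*a
J = -30 (J = (25 + 1080) - 1135 = 1105 - 1135 = -30)
(-495 - 2463)/(J + P(-14)) = (-495 - 2463)/(-30 + (-2 + (-14)² + 3*(-14))) = -2958/(-30 + (-2 + 196 - 42)) = -2958/(-30 + 152) = -2958/122 = -2958*1/122 = -1479/61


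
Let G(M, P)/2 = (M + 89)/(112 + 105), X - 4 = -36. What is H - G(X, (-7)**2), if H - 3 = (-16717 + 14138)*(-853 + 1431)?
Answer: -323473117/217 ≈ -1.4907e+6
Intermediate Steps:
X = -32 (X = 4 - 36 = -32)
G(M, P) = 178/217 + 2*M/217 (G(M, P) = 2*((M + 89)/(112 + 105)) = 2*((89 + M)/217) = 2*((89 + M)*(1/217)) = 2*(89/217 + M/217) = 178/217 + 2*M/217)
H = -1490659 (H = 3 + (-16717 + 14138)*(-853 + 1431) = 3 - 2579*578 = 3 - 1490662 = -1490659)
H - G(X, (-7)**2) = -1490659 - (178/217 + (2/217)*(-32)) = -1490659 - (178/217 - 64/217) = -1490659 - 1*114/217 = -1490659 - 114/217 = -323473117/217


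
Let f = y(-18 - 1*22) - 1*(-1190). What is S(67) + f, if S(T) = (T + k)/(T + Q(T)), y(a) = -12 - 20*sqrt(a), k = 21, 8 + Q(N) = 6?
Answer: 76658/65 - 40*I*sqrt(10) ≈ 1179.4 - 126.49*I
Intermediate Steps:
Q(N) = -2 (Q(N) = -8 + 6 = -2)
y(a) = -12 - 20*sqrt(a)
S(T) = (21 + T)/(-2 + T) (S(T) = (T + 21)/(T - 2) = (21 + T)/(-2 + T))
f = 1178 - 40*I*sqrt(10) (f = (-12 - 20*sqrt(-18 - 1*22)) - 1*(-1190) = (-12 - 20*sqrt(-18 - 22)) + 1190 = (-12 - 40*I*sqrt(10)) + 1190 = 1178 - 40*I*sqrt(10) ≈ 1178.0 - 126.49*I)
S(67) + f = (21 + 67)/(-2 + 67) + (1178 - 40*I*sqrt(10)) = 88/65 + (1178 - 40*I*sqrt(10)) = 76658/65 - 40*I*sqrt(10)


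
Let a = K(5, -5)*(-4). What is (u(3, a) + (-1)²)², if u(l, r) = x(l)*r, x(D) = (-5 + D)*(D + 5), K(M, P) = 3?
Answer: 37249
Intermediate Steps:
x(D) = (-5 + D)*(5 + D)
a = -12 (a = 3*(-4) = -12)
u(l, r) = r*(-25 + l²) (u(l, r) = (-25 + l²)*r = r*(-25 + l²))
(u(3, a) + (-1)²)² = (-12*(-25 + 3²) + (-1)²)² = (-12*(-25 + 9) + 1)² = (-12*(-16) + 1)² = (192 + 1)² = 193² = 37249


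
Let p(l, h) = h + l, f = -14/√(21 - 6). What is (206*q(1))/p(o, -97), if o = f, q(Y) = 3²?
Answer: -2697570/140939 + 25956*√15/140939 ≈ -18.427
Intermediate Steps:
q(Y) = 9
f = -14*√15/15 ≈ -3.6148
o = -14*√15/15 ≈ -3.6148
(206*q(1))/p(o, -97) = (206*9)/(-97 - 14*√15/15) = 1854/(-97 - 14*√15/15)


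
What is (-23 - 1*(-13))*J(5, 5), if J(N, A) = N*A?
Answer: -250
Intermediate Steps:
J(N, A) = A*N
(-23 - 1*(-13))*J(5, 5) = (-23 - 1*(-13))*(5*5) = (-23 + 13)*25 = -10*25 = -250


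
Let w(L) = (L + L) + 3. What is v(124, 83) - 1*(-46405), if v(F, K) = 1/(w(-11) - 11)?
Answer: 1392149/30 ≈ 46405.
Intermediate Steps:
w(L) = 3 + 2*L (w(L) = 2*L + 3 = 3 + 2*L)
v(F, K) = -1/30 (v(F, K) = 1/((3 + 2*(-11)) - 11) = 1/((3 - 22) - 11) = 1/(-19 - 11) = 1/(-30) = -1/30)
v(124, 83) - 1*(-46405) = -1/30 - 1*(-46405) = -1/30 + 46405 = 1392149/30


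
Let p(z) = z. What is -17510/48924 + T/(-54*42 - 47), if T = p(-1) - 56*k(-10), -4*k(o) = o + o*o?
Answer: -51065483/56629530 ≈ -0.90175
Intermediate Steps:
k(o) = -o/4 - o²/4 (k(o) = -(o + o*o)/4 = -(o + o²)/4 = -o/4 - o²/4)
T = 1259 (T = -1 - (-14)*(-10)*(1 - 10) = -1 - (-14)*(-10)*(-9) = -1 - 56*(-45/2) = -1 + 1260 = 1259)
-17510/48924 + T/(-54*42 - 47) = -17510/48924 + 1259/(-54*42 - 47) = -17510*1/48924 + 1259/(-2268 - 47) = -8755/24462 + 1259/(-2315) = -8755/24462 + 1259*(-1/2315) = -8755/24462 - 1259/2315 = -51065483/56629530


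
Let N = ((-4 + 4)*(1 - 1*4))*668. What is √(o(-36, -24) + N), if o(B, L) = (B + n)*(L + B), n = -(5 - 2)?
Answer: 6*√65 ≈ 48.374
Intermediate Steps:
n = -3 (n = -1*3 = -3)
N = 0 (N = (0*(1 - 4))*668 = (0*(-3))*668 = 0*668 = 0)
o(B, L) = (-3 + B)*(B + L) (o(B, L) = (B - 3)*(L + B) = (-3 + B)*(B + L))
√(o(-36, -24) + N) = √(((-36)² - 3*(-36) - 3*(-24) - 36*(-24)) + 0) = √((1296 + 108 + 72 + 864) + 0) = √(2340 + 0) = √2340 = 6*√65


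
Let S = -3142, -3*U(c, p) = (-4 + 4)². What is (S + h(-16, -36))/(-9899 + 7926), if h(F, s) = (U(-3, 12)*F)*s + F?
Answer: 3158/1973 ≈ 1.6006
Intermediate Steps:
U(c, p) = 0 (U(c, p) = -(-4 + 4)²/3 = -⅓*0² = -⅓*0 = 0)
h(F, s) = F (h(F, s) = (0*F)*s + F = 0*s + F = 0 + F = F)
(S + h(-16, -36))/(-9899 + 7926) = (-3142 - 16)/(-9899 + 7926) = -3158/(-1973) = -3158*(-1/1973) = 3158/1973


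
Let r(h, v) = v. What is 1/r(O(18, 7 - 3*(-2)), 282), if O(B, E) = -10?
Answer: 1/282 ≈ 0.0035461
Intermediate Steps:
1/r(O(18, 7 - 3*(-2)), 282) = 1/282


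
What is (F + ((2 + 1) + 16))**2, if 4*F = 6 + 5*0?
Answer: 1681/4 ≈ 420.25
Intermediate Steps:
F = 3/2 (F = (6 + 5*0)/4 = (6 + 0)/4 = (1/4)*6 = 3/2 ≈ 1.5000)
(F + ((2 + 1) + 16))**2 = (3/2 + ((2 + 1) + 16))**2 = (3/2 + (3 + 16))**2 = (3/2 + 19)**2 = (41/2)**2 = 1681/4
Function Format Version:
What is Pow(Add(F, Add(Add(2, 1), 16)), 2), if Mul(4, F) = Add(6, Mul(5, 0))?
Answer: Rational(1681, 4) ≈ 420.25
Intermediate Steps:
F = Rational(3, 2) (F = Mul(Rational(1, 4), Add(6, Mul(5, 0))) = Mul(Rational(1, 4), Add(6, 0)) = Mul(Rational(1, 4), 6) = Rational(3, 2) ≈ 1.5000)
Pow(Add(F, Add(Add(2, 1), 16)), 2) = Pow(Add(Rational(3, 2), Add(Add(2, 1), 16)), 2) = Pow(Add(Rational(3, 2), Add(3, 16)), 2) = Pow(Add(Rational(3, 2), 19), 2) = Pow(Rational(41, 2), 2) = Rational(1681, 4)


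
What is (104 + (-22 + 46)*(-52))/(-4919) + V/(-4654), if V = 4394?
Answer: -626535/880501 ≈ -0.71157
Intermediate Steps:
(104 + (-22 + 46)*(-52))/(-4919) + V/(-4654) = (104 + (-22 + 46)*(-52))/(-4919) + 4394/(-4654) = (104 + 24*(-52))*(-1/4919) + 4394*(-1/4654) = (104 - 1248)*(-1/4919) - 169/179 = -1144*(-1/4919) - 169/179 = 1144/4919 - 169/179 = -626535/880501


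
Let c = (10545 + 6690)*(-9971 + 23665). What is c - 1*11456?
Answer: 236004634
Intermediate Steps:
c = 236016090 (c = 17235*13694 = 236016090)
c - 1*11456 = 236016090 - 1*11456 = 236016090 - 11456 = 236004634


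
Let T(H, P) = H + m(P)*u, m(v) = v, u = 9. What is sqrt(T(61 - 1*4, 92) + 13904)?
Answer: sqrt(14789) ≈ 121.61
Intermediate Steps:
T(H, P) = H + 9*P (T(H, P) = H + P*9 = H + 9*P)
sqrt(T(61 - 1*4, 92) + 13904) = sqrt(((61 - 1*4) + 9*92) + 13904) = sqrt(((61 - 4) + 828) + 13904) = sqrt((57 + 828) + 13904) = sqrt(885 + 13904) = sqrt(14789)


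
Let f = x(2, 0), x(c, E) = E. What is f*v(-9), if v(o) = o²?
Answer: 0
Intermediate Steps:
f = 0
f*v(-9) = 0*(-9)² = 0*81 = 0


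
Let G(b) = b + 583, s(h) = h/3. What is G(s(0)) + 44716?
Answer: 45299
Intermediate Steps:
s(h) = h/3 (s(h) = h*(⅓) = h/3)
G(b) = 583 + b
G(s(0)) + 44716 = (583 + (⅓)*0) + 44716 = (583 + 0) + 44716 = 583 + 44716 = 45299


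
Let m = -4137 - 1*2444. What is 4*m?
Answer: -26324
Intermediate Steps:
m = -6581 (m = -4137 - 2444 = -6581)
4*m = 4*(-6581) = -26324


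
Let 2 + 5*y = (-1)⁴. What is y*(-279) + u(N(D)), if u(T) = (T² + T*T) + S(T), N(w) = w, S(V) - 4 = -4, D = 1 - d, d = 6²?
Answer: 12529/5 ≈ 2505.8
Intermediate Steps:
d = 36
D = -35 (D = 1 - 1*36 = 1 - 36 = -35)
S(V) = 0 (S(V) = 4 - 4 = 0)
u(T) = 2*T² (u(T) = (T² + T*T) + 0 = (T² + T²) + 0 = 2*T² + 0 = 2*T²)
y = -⅕ (y = -⅖ + (⅕)*(-1)⁴ = -⅖ + (⅕)*1 = -⅖ + ⅕ = -⅕ ≈ -0.20000)
y*(-279) + u(N(D)) = -⅕*(-279) + 2*(-35)² = 279/5 + 2*1225 = 279/5 + 2450 = 12529/5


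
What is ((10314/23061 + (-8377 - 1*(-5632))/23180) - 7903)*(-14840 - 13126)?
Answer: 64557208433373/292106 ≈ 2.2101e+8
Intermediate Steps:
((10314/23061 + (-8377 - 1*(-5632))/23180) - 7903)*(-14840 - 13126) = ((10314*(1/23061) + (-8377 + 5632)*(1/23180)) - 7903)*(-27966) = ((3438/7687 - 2745*1/23180) - 7903)*(-27966) = ((3438/7687 - 9/76) - 7903)*(-27966) = (192105/584212 - 7903)*(-27966) = -4616835331/584212*(-27966) = 64557208433373/292106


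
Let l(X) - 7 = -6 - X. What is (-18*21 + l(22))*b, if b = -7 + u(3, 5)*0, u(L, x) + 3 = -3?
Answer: 2793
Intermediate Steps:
u(L, x) = -6 (u(L, x) = -3 - 3 = -6)
l(X) = 1 - X (l(X) = 7 + (-6 - X) = 1 - X)
b = -7 (b = -7 - 6*0 = -7 + 0 = -7)
(-18*21 + l(22))*b = (-18*21 + (1 - 1*22))*(-7) = (-378 + (1 - 22))*(-7) = (-378 - 21)*(-7) = -399*(-7) = 2793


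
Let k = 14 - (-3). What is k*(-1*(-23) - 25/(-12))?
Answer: 5117/12 ≈ 426.42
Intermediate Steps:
k = 17 (k = 14 - 1*(-3) = 14 + 3 = 17)
k*(-1*(-23) - 25/(-12)) = 17*(-1*(-23) - 25/(-12)) = 17*(23 - 25*(-1/12)) = 17*(23 + 25/12) = 17*(301/12) = 5117/12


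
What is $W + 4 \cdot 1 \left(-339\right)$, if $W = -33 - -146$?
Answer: $-1243$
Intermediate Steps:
$W = 113$ ($W = -33 + 146 = 113$)
$W + 4 \cdot 1 \left(-339\right) = 113 + 4 \cdot 1 \left(-339\right) = 113 + 4 \left(-339\right) = 113 - 1356 = -1243$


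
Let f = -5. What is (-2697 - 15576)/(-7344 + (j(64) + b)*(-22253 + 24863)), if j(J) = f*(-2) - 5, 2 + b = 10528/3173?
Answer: -19326743/9673386 ≈ -1.9979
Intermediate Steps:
b = 4182/3173 (b = -2 + 10528/3173 = 4182/3173 ≈ 1.3180)
j(J) = 5 (j(J) = -5*(-2) - 5 = 10 - 5 = 5)
(-2697 - 15576)/(-7344 + (j(64) + b)*(-22253 + 24863)) = (-2697 - 15576)/(-7344 + (5 + 4182/3173)*(-22253 + 24863)) = -18273/(-7344 + (20047/3173)*2610) = -18273/(-7344 + 52322670/3173) = -18273/29020158/3173 = -18273*3173/29020158 = -19326743/9673386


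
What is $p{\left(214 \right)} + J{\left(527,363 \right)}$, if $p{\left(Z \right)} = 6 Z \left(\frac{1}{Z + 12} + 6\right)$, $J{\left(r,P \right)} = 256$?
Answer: $\frac{900122}{113} \approx 7965.7$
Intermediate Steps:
$p{\left(Z \right)} = 6 Z \left(6 + \frac{1}{12 + Z}\right)$ ($p{\left(Z \right)} = 6 Z \left(\frac{1}{12 + Z} + 6\right) = 6 Z \left(6 + \frac{1}{12 + Z}\right)$)
$p{\left(214 \right)} + J{\left(527,363 \right)} = 6 \cdot 214 \frac{1}{12 + 214} \left(73 + 6 \cdot 214\right) + 256 = 6 \cdot 214 \cdot \frac{1}{226} \left(73 + 1284\right) + 256 = 6 \cdot 214 \cdot \frac{1}{226} \cdot 1357 + 256 = \frac{871194}{113} + 256 = \frac{900122}{113}$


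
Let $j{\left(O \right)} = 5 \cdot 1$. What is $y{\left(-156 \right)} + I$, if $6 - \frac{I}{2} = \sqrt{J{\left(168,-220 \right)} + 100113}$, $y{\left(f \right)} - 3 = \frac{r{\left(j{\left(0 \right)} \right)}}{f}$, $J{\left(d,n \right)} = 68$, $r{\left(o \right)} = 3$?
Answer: $\frac{779}{52} - 2 \sqrt{100181} \approx -618.05$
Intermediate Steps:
$j{\left(O \right)} = 5$
$y{\left(f \right)} = 3 + \frac{3}{f}$
$I = 12 - 2 \sqrt{100181}$ ($I = 12 - 2 \sqrt{68 + 100113} = 12 - 2 \sqrt{100181} \approx -621.03$)
$y{\left(-156 \right)} + I = \left(3 + \frac{3}{-156}\right) + \left(12 - 2 \sqrt{100181}\right) = \left(3 + 3 \left(- \frac{1}{156}\right)\right) + \left(12 - 2 \sqrt{100181}\right) = \left(3 - \frac{1}{52}\right) + \left(12 - 2 \sqrt{100181}\right) = \frac{155}{52} + \left(12 - 2 \sqrt{100181}\right) = \frac{779}{52} - 2 \sqrt{100181}$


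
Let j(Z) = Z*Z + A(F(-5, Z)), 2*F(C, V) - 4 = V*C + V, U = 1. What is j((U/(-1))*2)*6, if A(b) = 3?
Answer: 42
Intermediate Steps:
F(C, V) = 2 + V/2 + C*V/2 (F(C, V) = 2 + (V*C + V)/2 = 2 + (C*V + V)/2 = 2 + (V + C*V)/2 = 2 + (V/2 + C*V/2) = 2 + V/2 + C*V/2)
j(Z) = 3 + Z² (j(Z) = Z*Z + 3 = Z² + 3 = 3 + Z²)
j((U/(-1))*2)*6 = (3 + ((1/(-1))*2)²)*6 = (3 + ((1*(-1))*2)²)*6 = (3 + (-1*2)²)*6 = (3 + (-2)²)*6 = (3 + 4)*6 = 7*6 = 42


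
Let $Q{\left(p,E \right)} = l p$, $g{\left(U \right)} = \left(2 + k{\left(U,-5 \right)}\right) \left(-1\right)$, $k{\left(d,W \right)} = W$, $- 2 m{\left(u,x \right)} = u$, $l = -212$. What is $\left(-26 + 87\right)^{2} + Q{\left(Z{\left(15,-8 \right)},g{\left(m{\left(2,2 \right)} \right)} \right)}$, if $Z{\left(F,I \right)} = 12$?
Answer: $1177$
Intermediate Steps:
$m{\left(u,x \right)} = - \frac{u}{2}$
$g{\left(U \right)} = 3$ ($g{\left(U \right)} = \left(2 - 5\right) \left(-1\right) = \left(-3\right) \left(-1\right) = 3$)
$Q{\left(p,E \right)} = - 212 p$
$\left(-26 + 87\right)^{2} + Q{\left(Z{\left(15,-8 \right)},g{\left(m{\left(2,2 \right)} \right)} \right)} = \left(-26 + 87\right)^{2} - 2544 = 61^{2} - 2544 = 3721 - 2544 = 1177$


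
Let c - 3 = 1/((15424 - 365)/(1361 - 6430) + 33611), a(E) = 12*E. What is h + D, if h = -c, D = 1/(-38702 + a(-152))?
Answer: -279895870881/93296930900 ≈ -3.0001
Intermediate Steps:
c = 13813037/4604300 (c = 3 + 1/((15424 - 365)/(1361 - 6430) + 33611) = 3 + 1/(15059/(-5069) + 33611) = 3 + 1/(15059*(-1/5069) + 33611) = 3 + 1/(-407/137 + 33611) = 3 + 1/(4604300/137) = 3 + 137/4604300 = 13813037/4604300 ≈ 3.0000)
D = -1/40526 (D = 1/(-38702 + 12*(-152)) = 1/(-38702 - 1824) = 1/(-40526) = -1/40526 ≈ -2.4676e-5)
h = -13813037/4604300 (h = -1*13813037/4604300 = -13813037/4604300 ≈ -3.0000)
h + D = -13813037/4604300 - 1/40526 = -279895870881/93296930900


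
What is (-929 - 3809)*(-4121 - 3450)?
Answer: 35871398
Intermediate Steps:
(-929 - 3809)*(-4121 - 3450) = -4738*(-7571) = 35871398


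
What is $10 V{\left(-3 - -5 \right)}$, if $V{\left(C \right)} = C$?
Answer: $20$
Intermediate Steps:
$10 V{\left(-3 - -5 \right)} = 10 \left(-3 - -5\right) = 10 \left(-3 + 5\right) = 10 \cdot 2 = 20$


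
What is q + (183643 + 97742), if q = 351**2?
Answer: 404586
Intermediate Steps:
q = 123201
q + (183643 + 97742) = 123201 + (183643 + 97742) = 123201 + 281385 = 404586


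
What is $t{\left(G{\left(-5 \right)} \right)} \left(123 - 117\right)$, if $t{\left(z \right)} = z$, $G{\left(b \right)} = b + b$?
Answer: $-60$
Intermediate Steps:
$G{\left(b \right)} = 2 b$
$t{\left(G{\left(-5 \right)} \right)} \left(123 - 117\right) = 2 \left(-5\right) \left(123 - 117\right) = \left(-10\right) 6 = -60$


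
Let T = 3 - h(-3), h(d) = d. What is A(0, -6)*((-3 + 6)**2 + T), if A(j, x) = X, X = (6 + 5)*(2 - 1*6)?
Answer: -660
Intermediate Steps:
X = -44 (X = 11*(2 - 6) = 11*(-4) = -44)
A(j, x) = -44
T = 6 (T = 3 - 1*(-3) = 3 + 3 = 6)
A(0, -6)*((-3 + 6)**2 + T) = -44*((-3 + 6)**2 + 6) = -44*(3**2 + 6) = -44*(9 + 6) = -44*15 = -660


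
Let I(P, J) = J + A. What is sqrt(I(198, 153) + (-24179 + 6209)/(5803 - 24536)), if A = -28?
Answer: 7*sqrt(902087615)/18733 ≈ 11.223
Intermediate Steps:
I(P, J) = -28 + J (I(P, J) = J - 28 = -28 + J)
sqrt(I(198, 153) + (-24179 + 6209)/(5803 - 24536)) = sqrt((-28 + 153) + (-24179 + 6209)/(5803 - 24536)) = sqrt(125 - 17970/(-18733)) = sqrt(125 - 17970*(-1/18733)) = sqrt(125 + 17970/18733) = sqrt(2359595/18733) = 7*sqrt(902087615)/18733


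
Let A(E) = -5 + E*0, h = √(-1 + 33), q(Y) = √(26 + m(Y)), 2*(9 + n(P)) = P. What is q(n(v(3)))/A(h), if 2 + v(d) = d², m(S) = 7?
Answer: -√33/5 ≈ -1.1489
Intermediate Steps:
v(d) = -2 + d²
n(P) = -9 + P/2
q(Y) = √33 (q(Y) = √(26 + 7) = √33)
h = 4*√2 (h = √32 = 4*√2 ≈ 5.6569)
A(E) = -5 (A(E) = -5 + 0 = -5)
q(n(v(3)))/A(h) = √33/(-5) = √33*(-⅕) = -√33/5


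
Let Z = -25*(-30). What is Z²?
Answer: 562500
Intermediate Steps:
Z = 750
Z² = 750² = 562500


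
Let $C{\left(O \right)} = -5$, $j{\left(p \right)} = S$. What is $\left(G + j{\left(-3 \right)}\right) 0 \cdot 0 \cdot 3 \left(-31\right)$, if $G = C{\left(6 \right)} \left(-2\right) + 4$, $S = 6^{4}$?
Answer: $0$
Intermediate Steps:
$S = 1296$
$j{\left(p \right)} = 1296$
$G = 14$ ($G = \left(-5\right) \left(-2\right) + 4 = 10 + 4 = 14$)
$\left(G + j{\left(-3 \right)}\right) 0 \cdot 0 \cdot 3 \left(-31\right) = \left(14 + 1296\right) 0 \cdot 0 \cdot 3 \left(-31\right) = 1310 \cdot 0 \cdot 3 \left(-31\right) = 1310 \cdot 0 \left(-31\right) = 1310 \cdot 0 = 0$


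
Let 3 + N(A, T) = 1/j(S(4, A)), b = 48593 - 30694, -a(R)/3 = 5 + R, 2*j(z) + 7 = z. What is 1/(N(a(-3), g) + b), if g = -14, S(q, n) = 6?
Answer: 1/17894 ≈ 5.5885e-5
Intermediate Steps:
j(z) = -7/2 + z/2
a(R) = -15 - 3*R (a(R) = -3*(5 + R) = -15 - 3*R)
b = 17899
N(A, T) = -5 (N(A, T) = -3 + 1/(-7/2 + (1/2)*6) = -3 + 1/(-7/2 + 3) = -3 + 1/(-1/2) = -3 - 2 = -5)
1/(N(a(-3), g) + b) = 1/(-5 + 17899) = 1/17894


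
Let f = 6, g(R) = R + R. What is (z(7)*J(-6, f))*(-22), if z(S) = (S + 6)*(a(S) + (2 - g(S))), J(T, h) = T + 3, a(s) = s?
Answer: -4290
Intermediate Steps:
g(R) = 2*R
J(T, h) = 3 + T
z(S) = (2 - S)*(6 + S) (z(S) = (S + 6)*(S + (2 - 2*S)) = (6 + S)*(S + (2 - 2*S)) = (6 + S)*(2 - S) = (2 - S)*(6 + S))
(z(7)*J(-6, f))*(-22) = ((12 - 1*7² - 4*7)*(3 - 6))*(-22) = ((12 - 1*49 - 28)*(-3))*(-22) = ((12 - 49 - 28)*(-3))*(-22) = -65*(-3)*(-22) = 195*(-22) = -4290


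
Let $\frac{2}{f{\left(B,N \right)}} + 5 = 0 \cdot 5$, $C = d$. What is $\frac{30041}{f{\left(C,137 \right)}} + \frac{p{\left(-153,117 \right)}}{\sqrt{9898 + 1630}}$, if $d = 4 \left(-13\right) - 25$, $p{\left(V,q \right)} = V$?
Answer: $- \frac{150205}{2} - \frac{153 \sqrt{2882}}{5764} \approx -75104.0$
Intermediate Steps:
$d = -77$ ($d = -52 - 25 = -77$)
$C = -77$
$f{\left(B,N \right)} = - \frac{2}{5}$ ($f{\left(B,N \right)} = \frac{2}{-5 + 0 \cdot 5} = \frac{2}{-5 + 0} = \frac{2}{-5} = 2 \left(- \frac{1}{5}\right) = - \frac{2}{5}$)
$\frac{30041}{f{\left(C,137 \right)}} + \frac{p{\left(-153,117 \right)}}{\sqrt{9898 + 1630}} = \frac{30041}{- \frac{2}{5}} - \frac{153}{\sqrt{9898 + 1630}} = 30041 \left(- \frac{5}{2}\right) - \frac{153}{\sqrt{11528}} = - \frac{150205}{2} - \frac{153}{2 \sqrt{2882}} = - \frac{150205}{2} - 153 \frac{\sqrt{2882}}{5764} = - \frac{150205}{2} - \frac{153 \sqrt{2882}}{5764}$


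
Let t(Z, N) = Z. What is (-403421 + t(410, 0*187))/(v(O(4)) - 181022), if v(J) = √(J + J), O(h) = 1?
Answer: 36476928621/16384482241 + 403011*√2/32768964482 ≈ 2.2263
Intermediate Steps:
v(J) = √2*√J (v(J) = √(2*J) = √2*√J)
(-403421 + t(410, 0*187))/(v(O(4)) - 181022) = (-403421 + 410)/(√2*√1 - 181022) = -403011/(√2*1 - 181022) = -403011/(√2 - 181022) = -403011/(-181022 + √2)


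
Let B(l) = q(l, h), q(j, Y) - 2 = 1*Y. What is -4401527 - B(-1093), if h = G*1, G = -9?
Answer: -4401520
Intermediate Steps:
h = -9 (h = -9*1 = -9)
q(j, Y) = 2 + Y (q(j, Y) = 2 + 1*Y = 2 + Y)
B(l) = -7 (B(l) = 2 - 9 = -7)
-4401527 - B(-1093) = -4401527 - 1*(-7) = -4401527 + 7 = -4401520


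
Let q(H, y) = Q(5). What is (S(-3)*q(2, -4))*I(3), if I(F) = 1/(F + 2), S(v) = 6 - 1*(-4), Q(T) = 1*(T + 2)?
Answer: 14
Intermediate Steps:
Q(T) = 2 + T (Q(T) = 1*(2 + T) = 2 + T)
q(H, y) = 7 (q(H, y) = 2 + 5 = 7)
S(v) = 10 (S(v) = 6 + 4 = 10)
I(F) = 1/(2 + F)
(S(-3)*q(2, -4))*I(3) = (10*7)/(2 + 3) = 70/5 = 70*(1/5) = 14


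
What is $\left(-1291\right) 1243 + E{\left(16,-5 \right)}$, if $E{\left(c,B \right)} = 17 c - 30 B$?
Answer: $-1604291$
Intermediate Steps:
$E{\left(c,B \right)} = - 30 B + 17 c$
$\left(-1291\right) 1243 + E{\left(16,-5 \right)} = \left(-1291\right) 1243 + \left(\left(-30\right) \left(-5\right) + 17 \cdot 16\right) = -1604713 + \left(150 + 272\right) = -1604713 + 422 = -1604291$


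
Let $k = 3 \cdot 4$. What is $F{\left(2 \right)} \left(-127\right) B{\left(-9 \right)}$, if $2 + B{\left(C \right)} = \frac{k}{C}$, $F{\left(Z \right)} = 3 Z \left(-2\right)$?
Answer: $-5080$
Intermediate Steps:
$k = 12$
$F{\left(Z \right)} = - 6 Z$
$B{\left(C \right)} = -2 + \frac{12}{C}$
$F{\left(2 \right)} \left(-127\right) B{\left(-9 \right)} = \left(-6\right) 2 \left(-127\right) \left(-2 + \frac{12}{-9}\right) = \left(-12\right) \left(-127\right) \left(-2 + 12 \left(- \frac{1}{9}\right)\right) = 1524 \left(-2 - \frac{4}{3}\right) = 1524 \left(- \frac{10}{3}\right) = -5080$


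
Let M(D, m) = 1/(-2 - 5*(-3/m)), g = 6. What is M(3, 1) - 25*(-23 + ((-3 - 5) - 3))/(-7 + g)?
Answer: -11049/13 ≈ -849.92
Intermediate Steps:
M(D, m) = 1/(-2 + 15/m) (M(D, m) = 1/(-2 - 5*(-3/m)) = 1/(-2 - (-15)/m) = 1/(-2 + 15/m))
M(3, 1) - 25*(-23 + ((-3 - 5) - 3))/(-7 + g) = -1*1/(-15 + 2*1) - 25*(-23 + ((-3 - 5) - 3))/(-7 + 6) = -1*1/(-15 + 2) - 25*(-23 + (-8 - 3))/(-1) = -1*1/(-13) - 25*(-23 - 11)*(-1) = -1*1*(-1/13) - (-850)*(-1) = 1/13 - 25*34 = 1/13 - 850 = -11049/13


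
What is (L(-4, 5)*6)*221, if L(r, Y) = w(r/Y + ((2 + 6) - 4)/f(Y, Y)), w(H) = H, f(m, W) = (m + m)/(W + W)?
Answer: 21216/5 ≈ 4243.2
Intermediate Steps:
f(m, W) = m/W (f(m, W) = (2*m)/((2*W)) = (2*m)*(1/(2*W)) = m/W)
L(r, Y) = 4 + r/Y (L(r, Y) = r/Y + ((2 + 6) - 4)/((Y/Y)) = r/Y + (8 - 4)/1 = r/Y + 4*1 = r/Y + 4 = 4 + r/Y)
(L(-4, 5)*6)*221 = ((4 - 4/5)*6)*221 = ((4 - 4*⅕)*6)*221 = ((4 - ⅘)*6)*221 = ((16/5)*6)*221 = (96/5)*221 = 21216/5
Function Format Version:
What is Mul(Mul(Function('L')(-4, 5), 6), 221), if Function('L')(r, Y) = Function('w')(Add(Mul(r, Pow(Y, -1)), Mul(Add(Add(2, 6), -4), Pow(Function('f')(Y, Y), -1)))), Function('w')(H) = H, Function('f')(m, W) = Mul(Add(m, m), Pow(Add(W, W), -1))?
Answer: Rational(21216, 5) ≈ 4243.2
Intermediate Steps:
Function('f')(m, W) = Mul(m, Pow(W, -1)) (Function('f')(m, W) = Mul(Mul(2, m), Pow(Mul(2, W), -1)) = Mul(Mul(2, m), Mul(Rational(1, 2), Pow(W, -1))) = Mul(m, Pow(W, -1)))
Function('L')(r, Y) = Add(4, Mul(r, Pow(Y, -1))) (Function('L')(r, Y) = Add(Mul(r, Pow(Y, -1)), Mul(Add(Add(2, 6), -4), Pow(Mul(Y, Pow(Y, -1)), -1))) = Add(Mul(r, Pow(Y, -1)), Mul(Add(8, -4), Pow(1, -1))) = Add(Mul(r, Pow(Y, -1)), Mul(4, 1)) = Add(Mul(r, Pow(Y, -1)), 4) = Add(4, Mul(r, Pow(Y, -1))))
Mul(Mul(Function('L')(-4, 5), 6), 221) = Mul(Mul(Add(4, Mul(-4, Pow(5, -1))), 6), 221) = Mul(Mul(Add(4, Mul(-4, Rational(1, 5))), 6), 221) = Mul(Mul(Add(4, Rational(-4, 5)), 6), 221) = Mul(Mul(Rational(16, 5), 6), 221) = Mul(Rational(96, 5), 221) = Rational(21216, 5)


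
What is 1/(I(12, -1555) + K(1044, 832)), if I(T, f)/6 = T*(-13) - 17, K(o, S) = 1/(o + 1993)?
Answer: -3037/3152405 ≈ -0.00096339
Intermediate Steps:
K(o, S) = 1/(1993 + o)
I(T, f) = -102 - 78*T (I(T, f) = 6*(T*(-13) - 17) = 6*(-13*T - 17) = 6*(-17 - 13*T) = -102 - 78*T)
1/(I(12, -1555) + K(1044, 832)) = 1/((-102 - 78*12) + 1/(1993 + 1044)) = 1/((-102 - 936) + 1/3037) = 1/(-1038 + 1/3037) = 1/(-3152405/3037) = -3037/3152405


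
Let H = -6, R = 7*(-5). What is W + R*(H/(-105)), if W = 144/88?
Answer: -4/11 ≈ -0.36364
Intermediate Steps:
R = -35
W = 18/11 (W = 144*(1/88) = 18/11 ≈ 1.6364)
W + R*(H/(-105)) = 18/11 - (-210)/(-105) = 18/11 - (-210)*(-1)/105 = 18/11 - 35*2/35 = 18/11 - 2 = -4/11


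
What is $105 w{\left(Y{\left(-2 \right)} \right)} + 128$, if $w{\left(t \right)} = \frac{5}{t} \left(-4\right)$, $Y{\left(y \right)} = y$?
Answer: $1178$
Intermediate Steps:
$w{\left(t \right)} = - \frac{20}{t}$
$105 w{\left(Y{\left(-2 \right)} \right)} + 128 = 105 \left(- \frac{20}{-2}\right) + 128 = 105 \left(\left(-20\right) \left(- \frac{1}{2}\right)\right) + 128 = 105 \cdot 10 + 128 = 1050 + 128 = 1178$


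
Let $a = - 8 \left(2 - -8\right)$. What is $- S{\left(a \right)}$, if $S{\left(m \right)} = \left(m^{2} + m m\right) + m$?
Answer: $-12720$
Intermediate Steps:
$a = -80$ ($a = - 8 \left(2 + 8\right) = \left(-8\right) 10 = -80$)
$S{\left(m \right)} = m + 2 m^{2}$ ($S{\left(m \right)} = \left(m^{2} + m^{2}\right) + m = 2 m^{2} + m = m + 2 m^{2}$)
$- S{\left(a \right)} = - \left(-80\right) \left(1 + 2 \left(-80\right)\right) = - \left(-80\right) \left(1 - 160\right) = - \left(-80\right) \left(-159\right) = \left(-1\right) 12720 = -12720$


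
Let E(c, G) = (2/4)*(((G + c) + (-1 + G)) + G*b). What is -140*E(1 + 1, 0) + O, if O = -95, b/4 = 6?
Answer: -165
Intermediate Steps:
b = 24 (b = 4*6 = 24)
E(c, G) = -½ + c/2 + 13*G (E(c, G) = (2/4)*(((G + c) + (-1 + G)) + G*24) = (2*(¼))*((-1 + c + 2*G) + 24*G) = (-1 + c + 26*G)/2 = -½ + c/2 + 13*G)
-140*E(1 + 1, 0) + O = -140*(-½ + (1 + 1)/2 + 13*0) - 95 = -140*(-½ + (½)*2 + 0) - 95 = -140*(-½ + 1 + 0) - 95 = -140*½ - 95 = -70 - 95 = -165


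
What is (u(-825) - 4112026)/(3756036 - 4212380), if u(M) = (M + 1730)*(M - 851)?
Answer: 2814403/228172 ≈ 12.335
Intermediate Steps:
u(M) = (-851 + M)*(1730 + M) (u(M) = (1730 + M)*(-851 + M) = (-851 + M)*(1730 + M))
(u(-825) - 4112026)/(3756036 - 4212380) = ((-1472230 + (-825)**2 + 879*(-825)) - 4112026)/(3756036 - 4212380) = ((-1472230 + 680625 - 725175) - 4112026)/(-456344) = (-1516780 - 4112026)*(-1/456344) = -5628806*(-1/456344) = 2814403/228172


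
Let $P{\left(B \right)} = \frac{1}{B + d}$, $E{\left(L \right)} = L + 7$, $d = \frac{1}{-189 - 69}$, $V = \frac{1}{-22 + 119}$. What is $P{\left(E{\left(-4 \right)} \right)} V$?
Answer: $\frac{258}{74981} \approx 0.0034409$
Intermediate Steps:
$V = \frac{1}{97} \approx 0.010309$
$d = - \frac{1}{258}$ ($d = \frac{1}{-258} = - \frac{1}{258} \approx -0.003876$)
$E{\left(L \right)} = 7 + L$
$P{\left(B \right)} = \frac{1}{- \frac{1}{258} + B}$ ($P{\left(B \right)} = \frac{1}{B - \frac{1}{258}} = \frac{1}{- \frac{1}{258} + B}$)
$P{\left(E{\left(-4 \right)} \right)} V = \frac{258}{-1 + 258 \left(7 - 4\right)} \frac{1}{97} = \frac{258}{-1 + 258 \cdot 3} \cdot \frac{1}{97} = \frac{258}{-1 + 774} \cdot \frac{1}{97} = \frac{258}{773} \cdot \frac{1}{97} = \frac{258}{74981}$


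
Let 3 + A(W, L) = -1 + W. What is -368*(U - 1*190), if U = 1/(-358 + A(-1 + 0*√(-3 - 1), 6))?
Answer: 25381328/363 ≈ 69921.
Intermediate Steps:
A(W, L) = -4 + W (A(W, L) = -3 + (-1 + W) = -4 + W)
U = -1/363 (U = 1/(-358 + (-4 + (-1 + 0*√(-3 - 1)))) = 1/(-358 + (-4 + (-1 + 0*√(-4)))) = 1/(-358 + (-4 + (-1 + 0*(2*I)))) = 1/(-358 + (-4 + (-1 + 0))) = 1/(-358 + (-4 - 1)) = 1/(-358 - 5) = 1/(-363) = -1/363 ≈ -0.0027548)
-368*(U - 1*190) = -368*(-1/363 - 1*190) = -368*(-1/363 - 190) = -368*(-68971/363) = 25381328/363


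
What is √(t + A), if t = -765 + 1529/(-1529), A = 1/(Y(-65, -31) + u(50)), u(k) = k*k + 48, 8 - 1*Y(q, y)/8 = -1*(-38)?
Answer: I*√1020093879/1154 ≈ 27.677*I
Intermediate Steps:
Y(q, y) = -240 (Y(q, y) = 64 - (-8)*(-38) = 64 - 8*38 = 64 - 304 = -240)
u(k) = 48 + k² (u(k) = k² + 48 = 48 + k²)
A = 1/2308 (A = 1/(-240 + (48 + 50²)) = 1/(-240 + (48 + 2500)) = 1/(-240 + 2548) = 1/2308 ≈ 0.00043328)
t = -766 (t = -765 + 1529*(-1/1529) = -765 - 1 = -766)
√(t + A) = √(-766 + 1/2308) = √(-1767927/2308) = I*√1020093879/1154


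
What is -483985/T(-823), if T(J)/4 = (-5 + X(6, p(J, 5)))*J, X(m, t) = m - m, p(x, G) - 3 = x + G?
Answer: -96797/3292 ≈ -29.404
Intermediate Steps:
p(x, G) = 3 + G + x (p(x, G) = 3 + (x + G) = 3 + (G + x) = 3 + G + x)
X(m, t) = 0
T(J) = -20*J (T(J) = 4*((-5 + 0)*J) = 4*(-5*J) = -20*J)
-483985/T(-823) = -483985/((-20*(-823))) = -483985/16460 = -483985*1/16460 = -96797/3292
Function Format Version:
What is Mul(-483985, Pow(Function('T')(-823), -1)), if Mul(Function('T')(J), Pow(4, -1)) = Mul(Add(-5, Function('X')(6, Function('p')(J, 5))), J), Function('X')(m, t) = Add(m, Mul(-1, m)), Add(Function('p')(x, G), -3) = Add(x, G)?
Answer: Rational(-96797, 3292) ≈ -29.404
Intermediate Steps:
Function('p')(x, G) = Add(3, G, x) (Function('p')(x, G) = Add(3, Add(x, G)) = Add(3, Add(G, x)) = Add(3, G, x))
Function('X')(m, t) = 0
Function('T')(J) = Mul(-20, J) (Function('T')(J) = Mul(4, Mul(Add(-5, 0), J)) = Mul(4, Mul(-5, J)) = Mul(-20, J))
Mul(-483985, Pow(Function('T')(-823), -1)) = Mul(-483985, Pow(Mul(-20, -823), -1)) = Mul(-483985, Pow(16460, -1)) = Mul(-483985, Rational(1, 16460)) = Rational(-96797, 3292)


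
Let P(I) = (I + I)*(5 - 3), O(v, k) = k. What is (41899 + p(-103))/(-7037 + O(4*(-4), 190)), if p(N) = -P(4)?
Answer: -41883/6847 ≈ -6.1170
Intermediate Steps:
P(I) = 4*I (P(I) = (2*I)*2 = 4*I)
p(N) = -16 (p(N) = -4*4 = -1*16 = -16)
(41899 + p(-103))/(-7037 + O(4*(-4), 190)) = (41899 - 16)/(-7037 + 190) = 41883/(-6847) = 41883*(-1/6847) = -41883/6847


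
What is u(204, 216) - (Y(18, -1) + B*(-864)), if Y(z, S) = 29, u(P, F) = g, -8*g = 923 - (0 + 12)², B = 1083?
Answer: 7484685/8 ≈ 9.3559e+5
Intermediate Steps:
g = -779/8 (g = -(923 - (0 + 12)²)/8 = -(923 - 1*12²)/8 = -(923 - 1*144)/8 = -(923 - 144)/8 = -⅛*779 = -779/8 ≈ -97.375)
u(P, F) = -779/8
u(204, 216) - (Y(18, -1) + B*(-864)) = -779/8 - (29 + 1083*(-864)) = -779/8 - (29 - 935712) = -779/8 - 1*(-935683) = -779/8 + 935683 = 7484685/8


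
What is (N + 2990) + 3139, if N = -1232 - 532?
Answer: 4365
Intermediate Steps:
N = -1764
(N + 2990) + 3139 = (-1764 + 2990) + 3139 = 1226 + 3139 = 4365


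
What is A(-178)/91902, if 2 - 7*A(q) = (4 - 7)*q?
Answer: -38/45951 ≈ -0.00082697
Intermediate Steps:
A(q) = 2/7 + 3*q/7 (A(q) = 2/7 - (4 - 7)*q/7 = 2/7 - (-3)*q/7 = 2/7 + 3*q/7)
A(-178)/91902 = (2/7 + (3/7)*(-178))/91902 = (2/7 - 534/7)*(1/91902) = -76*1/91902 = -38/45951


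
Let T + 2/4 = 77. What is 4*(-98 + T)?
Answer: -86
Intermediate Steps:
T = 153/2 (T = -1/2 + 77 = 153/2 ≈ 76.500)
4*(-98 + T) = 4*(-98 + 153/2) = 4*(-43/2) = -86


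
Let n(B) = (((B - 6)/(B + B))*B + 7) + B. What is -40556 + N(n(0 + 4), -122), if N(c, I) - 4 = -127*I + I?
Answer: -25180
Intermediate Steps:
n(B) = 4 + 3*B/2 (n(B) = (((-6 + B)/((2*B)))*B + 7) + B = (((-6 + B)*(1/(2*B)))*B + 7) + B = (((-6 + B)/(2*B))*B + 7) + B = ((-3 + B/2) + 7) + B = (4 + B/2) + B = 4 + 3*B/2)
N(c, I) = 4 - 126*I (N(c, I) = 4 + (-127*I + I) = 4 - 126*I)
-40556 + N(n(0 + 4), -122) = -40556 + (4 - 126*(-122)) = -40556 + (4 + 15372) = -40556 + 15376 = -25180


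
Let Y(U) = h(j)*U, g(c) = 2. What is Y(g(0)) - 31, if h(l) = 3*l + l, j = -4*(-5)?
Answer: 129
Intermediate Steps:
j = 20
h(l) = 4*l
Y(U) = 80*U (Y(U) = (4*20)*U = 80*U)
Y(g(0)) - 31 = 80*2 - 31 = 160 - 31 = 129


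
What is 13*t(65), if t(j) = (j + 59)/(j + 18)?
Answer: 1612/83 ≈ 19.422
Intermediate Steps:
t(j) = (59 + j)/(18 + j)
13*t(65) = 13*((59 + 65)/(18 + 65)) = 13*(124/83) = 1612/83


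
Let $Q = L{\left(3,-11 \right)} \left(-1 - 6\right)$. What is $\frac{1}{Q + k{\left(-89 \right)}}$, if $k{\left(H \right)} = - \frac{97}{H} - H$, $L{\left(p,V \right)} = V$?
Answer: $\frac{89}{14871} \approx 0.0059848$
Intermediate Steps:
$Q = 77$ ($Q = - 11 \left(-1 - 6\right) = \left(-11\right) \left(-7\right) = 77$)
$k{\left(H \right)} = - H - \frac{97}{H}$
$\frac{1}{Q + k{\left(-89 \right)}} = \frac{1}{77 - \left(-89 + \frac{97}{-89}\right)} = \frac{1}{77 + \left(89 - - \frac{97}{89}\right)} = \frac{1}{77 + \left(89 + \frac{97}{89}\right)} = \frac{1}{77 + \frac{8018}{89}} = \frac{1}{\frac{14871}{89}} = \frac{89}{14871}$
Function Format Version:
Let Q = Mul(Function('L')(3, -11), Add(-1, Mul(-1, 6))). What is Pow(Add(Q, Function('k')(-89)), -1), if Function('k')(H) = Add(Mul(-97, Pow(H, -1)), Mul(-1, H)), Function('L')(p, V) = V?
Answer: Rational(89, 14871) ≈ 0.0059848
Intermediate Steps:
Q = 77 (Q = Mul(-11, Add(-1, Mul(-1, 6))) = Mul(-11, Add(-1, -6)) = Mul(-11, -7) = 77)
Function('k')(H) = Add(Mul(-1, H), Mul(-97, Pow(H, -1)))
Pow(Add(Q, Function('k')(-89)), -1) = Pow(Add(77, Add(Mul(-1, -89), Mul(-97, Pow(-89, -1)))), -1) = Pow(Add(77, Add(89, Mul(-97, Rational(-1, 89)))), -1) = Pow(Add(77, Add(89, Rational(97, 89))), -1) = Pow(Add(77, Rational(8018, 89)), -1) = Pow(Rational(14871, 89), -1) = Rational(89, 14871)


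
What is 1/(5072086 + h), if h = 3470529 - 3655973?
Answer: 1/4886642 ≈ 2.0464e-7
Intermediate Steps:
h = -185444
1/(5072086 + h) = 1/(5072086 - 185444) = 1/4886642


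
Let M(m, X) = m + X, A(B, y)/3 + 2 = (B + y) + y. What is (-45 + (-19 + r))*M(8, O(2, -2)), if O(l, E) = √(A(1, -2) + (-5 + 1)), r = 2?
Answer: -496 - 62*I*√19 ≈ -496.0 - 270.25*I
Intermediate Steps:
A(B, y) = -6 + 3*B + 6*y (A(B, y) = -6 + 3*((B + y) + y) = -6 + 3*(B + 2*y) = -6 + (3*B + 6*y) = -6 + 3*B + 6*y)
O(l, E) = I*√19 (O(l, E) = √((-6 + 3*1 + 6*(-2)) + (-5 + 1)) = √((-6 + 3 - 12) - 4) = √(-15 - 4) = √(-19) = I*√19)
M(m, X) = X + m
(-45 + (-19 + r))*M(8, O(2, -2)) = (-45 + (-19 + 2))*(I*√19 + 8) = (-45 - 17)*(8 + I*√19) = -62*(8 + I*√19) = -496 - 62*I*√19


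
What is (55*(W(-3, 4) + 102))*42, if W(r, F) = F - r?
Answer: 251790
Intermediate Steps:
(55*(W(-3, 4) + 102))*42 = (55*((4 - 1*(-3)) + 102))*42 = (55*((4 + 3) + 102))*42 = (55*(7 + 102))*42 = (55*109)*42 = 5995*42 = 251790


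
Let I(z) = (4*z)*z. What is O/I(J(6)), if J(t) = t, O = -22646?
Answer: -11323/72 ≈ -157.26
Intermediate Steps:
I(z) = 4*z**2
O/I(J(6)) = -22646/(4*6**2) = -22646/(4*36) = -22646/144 = -22646*1/144 = -11323/72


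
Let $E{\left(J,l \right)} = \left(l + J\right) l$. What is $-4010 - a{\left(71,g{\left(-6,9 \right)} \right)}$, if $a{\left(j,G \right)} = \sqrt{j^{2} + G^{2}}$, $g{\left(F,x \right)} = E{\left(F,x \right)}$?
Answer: $-4010 - \sqrt{5770} \approx -4086.0$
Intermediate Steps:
$E{\left(J,l \right)} = l \left(J + l\right)$ ($E{\left(J,l \right)} = \left(J + l\right) l = l \left(J + l\right)$)
$g{\left(F,x \right)} = x \left(F + x\right)$
$a{\left(j,G \right)} = \sqrt{G^{2} + j^{2}}$
$-4010 - a{\left(71,g{\left(-6,9 \right)} \right)} = -4010 - \sqrt{\left(9 \left(-6 + 9\right)\right)^{2} + 71^{2}} = -4010 - \sqrt{\left(9 \cdot 3\right)^{2} + 5041} = -4010 - \sqrt{27^{2} + 5041} = -4010 - \sqrt{729 + 5041} = -4010 - \sqrt{5770}$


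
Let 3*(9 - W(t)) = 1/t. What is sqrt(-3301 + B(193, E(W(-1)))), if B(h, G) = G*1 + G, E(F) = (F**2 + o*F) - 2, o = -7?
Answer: I*sqrt(29353)/3 ≈ 57.109*I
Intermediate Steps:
W(t) = 9 - 1/(3*t)
E(F) = -2 + F**2 - 7*F (E(F) = (F**2 - 7*F) - 2 = -2 + F**2 - 7*F)
B(h, G) = 2*G (B(h, G) = G + G = 2*G)
sqrt(-3301 + B(193, E(W(-1)))) = sqrt(-3301 + 2*(-2 + (9 - 1/3/(-1))**2 - 7*(9 - 1/3/(-1)))) = sqrt(-3301 + 2*(-2 + (9 - 1/3*(-1))**2 - 7*(9 - 1/3*(-1)))) = sqrt(-3301 + 2*(-2 + (9 + 1/3)**2 - 7*(9 + 1/3))) = sqrt(-3301 + 2*(-2 + (28/3)**2 - 7*28/3)) = sqrt(-3301 + 2*(-2 + 784/9 - 196/3)) = sqrt(-3301 + 2*(178/9)) = sqrt(-3301 + 356/9) = sqrt(-29353/9) = I*sqrt(29353)/3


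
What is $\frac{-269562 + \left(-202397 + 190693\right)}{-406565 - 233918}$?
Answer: $\frac{281266}{640483} \approx 0.43915$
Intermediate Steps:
$\frac{-269562 + \left(-202397 + 190693\right)}{-406565 - 233918} = \frac{-269562 - 11704}{-640483} = \left(-281266\right) \left(- \frac{1}{640483}\right) = \frac{281266}{640483}$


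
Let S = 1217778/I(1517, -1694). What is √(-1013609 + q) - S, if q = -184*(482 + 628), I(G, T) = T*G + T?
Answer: 202963/428582 + I*√1217849 ≈ 0.47357 + 1103.6*I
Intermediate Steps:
I(G, T) = T + G*T (I(G, T) = G*T + T = T + G*T)
q = -204240 (q = -184*1110 = -204240)
S = -202963/428582 (S = 1217778/((-1694*(1 + 1517))) = 1217778/((-1694*1518)) = 1217778/(-2571492) = 1217778*(-1/2571492) = -202963/428582 ≈ -0.47357)
√(-1013609 + q) - S = √(-1013609 - 204240) - 1*(-202963/428582) = √(-1217849) + 202963/428582 = I*√1217849 + 202963/428582 = 202963/428582 + I*√1217849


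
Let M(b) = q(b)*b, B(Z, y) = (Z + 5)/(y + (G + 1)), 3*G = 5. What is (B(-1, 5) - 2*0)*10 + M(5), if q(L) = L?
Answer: 695/23 ≈ 30.217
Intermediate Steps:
G = 5/3 (G = (⅓)*5 = 5/3 ≈ 1.6667)
B(Z, y) = (5 + Z)/(8/3 + y) (B(Z, y) = (Z + 5)/(y + (5/3 + 1)) = (5 + Z)/(y + 8/3) = (5 + Z)/(8/3 + y))
M(b) = b² (M(b) = b*b = b²)
(B(-1, 5) - 2*0)*10 + M(5) = (3*(5 - 1)/(8 + 3*5) - 2*0)*10 + 5² = (3*4/(8 + 15) + 0)*10 + 25 = (3*4/23 + 0)*10 + 25 = (3*(1/23)*4 + 0)*10 + 25 = (12/23 + 0)*10 + 25 = (12/23)*10 + 25 = 120/23 + 25 = 695/23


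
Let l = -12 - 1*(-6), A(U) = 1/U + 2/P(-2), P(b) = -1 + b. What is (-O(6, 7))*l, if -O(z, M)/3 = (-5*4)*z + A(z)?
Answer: 2169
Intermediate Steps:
A(U) = -⅔ + 1/U (A(U) = 1/U + 2/(-1 - 2) = 1/U + 2/(-3) = 1/U + 2*(-⅓) = 1/U - ⅔ = -⅔ + 1/U)
O(z, M) = 2 - 3/z + 60*z (O(z, M) = -3*((-5*4)*z + (-⅔ + 1/z)) = -3*(-20*z + (-⅔ + 1/z)) = -3*(-⅔ + 1/z - 20*z) = 2 - 3/z + 60*z)
l = -6 (l = -12 + 6 = -6)
(-O(6, 7))*l = -(2 - 3/6 + 60*6)*(-6) = -(2 - 3*⅙ + 360)*(-6) = -(2 - ½ + 360)*(-6) = -1*723/2*(-6) = -723/2*(-6) = 2169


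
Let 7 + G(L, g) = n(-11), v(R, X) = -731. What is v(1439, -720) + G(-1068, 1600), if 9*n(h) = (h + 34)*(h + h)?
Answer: -7148/9 ≈ -794.22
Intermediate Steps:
n(h) = 2*h*(34 + h)/9 (n(h) = ((h + 34)*(h + h))/9 = ((34 + h)*(2*h))/9 = (2*h*(34 + h))/9 = 2*h*(34 + h)/9)
G(L, g) = -569/9 (G(L, g) = -7 + (2/9)*(-11)*(34 - 11) = -7 + (2/9)*(-11)*23 = -7 - 506/9 = -569/9)
v(1439, -720) + G(-1068, 1600) = -731 - 569/9 = -7148/9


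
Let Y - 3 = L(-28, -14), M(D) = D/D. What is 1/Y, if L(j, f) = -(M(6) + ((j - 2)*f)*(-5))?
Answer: 1/2102 ≈ 0.00047574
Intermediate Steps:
M(D) = 1
L(j, f) = -1 + 5*f*(-2 + j) (L(j, f) = -(1 + ((j - 2)*f)*(-5)) = -(1 + ((-2 + j)*f)*(-5)) = -(1 + (f*(-2 + j))*(-5)) = -(1 - 5*f*(-2 + j)) = -1 + 5*f*(-2 + j))
Y = 2102 (Y = 3 + (-1 - 10*(-14) + 5*(-14)*(-28)) = 3 + (-1 + 140 + 1960) = 3 + 2099 = 2102)
1/Y = 1/2102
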